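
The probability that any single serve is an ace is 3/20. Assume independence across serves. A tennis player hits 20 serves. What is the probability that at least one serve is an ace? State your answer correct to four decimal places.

0.9612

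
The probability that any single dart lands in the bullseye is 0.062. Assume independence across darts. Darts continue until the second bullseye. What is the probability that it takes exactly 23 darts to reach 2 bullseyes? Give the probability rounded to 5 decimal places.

Y = trial on which the second success occurs; negative binomial, r=2, p=0.062.
P(Y=23) = C(22,1) · p^2 · (1−p)^21
= 22 · 0.003844 · 0.26077 = 0.0220529

0.02205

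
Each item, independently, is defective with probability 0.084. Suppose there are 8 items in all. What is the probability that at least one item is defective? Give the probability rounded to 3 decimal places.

P(at least one) = 1 − P(none) = 1 − (1 − 0.084)^8
= 1 − 0.49564 = 0.50436

0.504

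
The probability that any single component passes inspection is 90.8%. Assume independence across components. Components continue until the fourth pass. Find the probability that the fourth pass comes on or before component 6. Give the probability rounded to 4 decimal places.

0.9874

Finishing within 6 components ⇔ at least 4 successes in the first 6. With X ~ Binomial(6, 0.908), P(Y ≤ 6) = 1 − P(X ≤ 3).
  k=0: C(6,0)·0.908^0·0.092^6 = 0.000001
  k=1: C(6,1)·0.908^1·0.092^5 = 0.000036
  k=2: C(6,2)·0.908^2·0.092^4 = 0.000886
  k=3: C(6,3)·0.908^3·0.092^3 = 0.011659
1 − 0.012581 = 0.987419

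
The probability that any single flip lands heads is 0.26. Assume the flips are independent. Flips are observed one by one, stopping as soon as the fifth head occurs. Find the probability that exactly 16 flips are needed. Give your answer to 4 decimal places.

Y = trial on which the fifth success occurs; negative binomial, r=5, p=0.26.
P(Y=16) = C(15,4) · p^5 · (1−p)^11
= 1365 · 0.0011881 · 0.036438 = 0.059095

0.0591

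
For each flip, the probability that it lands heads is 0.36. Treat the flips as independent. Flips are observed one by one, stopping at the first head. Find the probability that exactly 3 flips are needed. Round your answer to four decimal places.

0.1475

Geometric (trials to first success), p = 0.36.
P(Y = 3) = (1−p)^2 · p = 0.4096 · 0.36 = 0.147456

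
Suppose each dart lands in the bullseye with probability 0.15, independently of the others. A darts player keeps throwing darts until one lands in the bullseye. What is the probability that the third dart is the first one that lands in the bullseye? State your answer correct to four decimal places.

Geometric (trials to first success), p = 0.15.
P(Y = 3) = (1−p)^2 · p = 0.7225 · 0.15 = 0.108375

0.1084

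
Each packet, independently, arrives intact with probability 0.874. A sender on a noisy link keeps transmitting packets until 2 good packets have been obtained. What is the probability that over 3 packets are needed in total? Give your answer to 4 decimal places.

0.0436

Needing more than 3 packets ⇔ fewer than 2 successes in the first 3. With X ~ Binomial(3, 0.874), P(Y > 3) = P(X ≤ 1).
  k=0: C(3,0)·0.874^0·0.126^3 = 0.002000
  k=1: C(3,1)·0.874^1·0.126^2 = 0.041627
P(X ≤ 1) = 0.043627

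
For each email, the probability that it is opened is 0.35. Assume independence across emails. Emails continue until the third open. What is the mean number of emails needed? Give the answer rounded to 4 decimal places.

8.5714

Y = total emails until the third success; negative binomial with r=3, p=0.35.
E[Y] = r / p = 3 / 0.35 = 8.571429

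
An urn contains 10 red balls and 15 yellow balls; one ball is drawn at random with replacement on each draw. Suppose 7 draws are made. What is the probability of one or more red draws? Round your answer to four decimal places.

0.9720

P(at least one) = 1 − P(none) = 1 − (1 − 0.40)^7
= 1 − 0.027994 = 0.972006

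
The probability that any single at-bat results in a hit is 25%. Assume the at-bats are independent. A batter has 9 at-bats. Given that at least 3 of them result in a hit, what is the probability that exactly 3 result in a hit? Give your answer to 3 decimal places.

X ~ Binomial(9, 0.25). Want P(X=3 | X≥3) = P(X=3) / P(X≥3).
P(X=3) = C(9,3)·0.25^3·0.75^6 = 0.23360
P(X≥3) = 1 − 0.07508 − 0.22525 − 0.30034 = 0.39932
Ratio = 0.23360 / 0.39932 = 0.58498

0.585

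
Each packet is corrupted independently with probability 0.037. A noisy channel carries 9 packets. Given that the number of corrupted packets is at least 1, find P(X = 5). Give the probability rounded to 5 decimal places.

0.00003

X ~ Binomial(9, 0.037). Want P(X=5 | X≥1) = P(X=5) / P(X≥1).
P(X=5) = C(9,5)·0.037^5·0.963^4 = 0.0000075
P(X≥1) = 1 − 0.7122568 = 0.2877432
Ratio = 0.0000075 / 0.2877432 = 0.0000261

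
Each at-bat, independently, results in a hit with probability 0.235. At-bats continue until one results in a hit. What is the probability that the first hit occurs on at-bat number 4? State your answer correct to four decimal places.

Geometric (trials to first success), p = 0.235.
P(Y = 4) = (1−p)^3 · p = 0.4477 · 0.235 = 0.105209

0.1052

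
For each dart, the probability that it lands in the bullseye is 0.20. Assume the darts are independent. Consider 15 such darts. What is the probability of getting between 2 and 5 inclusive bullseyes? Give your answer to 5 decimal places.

0.77182

X ~ Binomial(15, 0.20); P(2 ≤ X ≤ 5) = Σ C(15,k) p^k (1−p)^(15−k) over k:
  k=2: C(15,2)·0.20^2·0.80^13 = 0.2308974
  k=3: C(15,3)·0.20^3·0.80^12 = 0.2501389
  k=4: C(15,4)·0.20^4·0.80^11 = 0.1876042
  k=5: C(15,5)·0.20^5·0.80^10 = 0.1031823
Total = 0.7718228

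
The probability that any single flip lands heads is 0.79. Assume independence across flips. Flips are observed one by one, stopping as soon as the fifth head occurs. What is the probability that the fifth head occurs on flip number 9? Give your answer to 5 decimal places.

0.04189

Y = trial on which the fifth success occurs; negative binomial, r=5, p=0.79.
P(Y=9) = C(8,4) · p^5 · (1−p)^4
= 70 · 0.30771 · 0.0019448 = 0.0418900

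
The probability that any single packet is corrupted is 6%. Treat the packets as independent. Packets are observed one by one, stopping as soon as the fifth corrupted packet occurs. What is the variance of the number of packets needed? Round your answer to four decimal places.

1305.5556

Y = total packets until the fifth success; negative binomial with r=5, p=0.06.
Var(Y) = r(1−p)/p² = 5·0.94 / 0.06² = 1305.555556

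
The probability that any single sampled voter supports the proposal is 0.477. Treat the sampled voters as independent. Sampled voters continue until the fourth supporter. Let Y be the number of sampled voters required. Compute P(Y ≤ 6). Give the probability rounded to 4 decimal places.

Finishing within 6 sampled voters ⇔ at least 4 successes in the first 6. With X ~ Binomial(6, 0.477), P(Y ≤ 6) = 1 − P(X ≤ 3).
  k=0: C(6,0)·0.477^0·0.523^6 = 0.020465
  k=1: C(6,1)·0.477^1·0.523^5 = 0.111990
  k=2: C(6,2)·0.477^2·0.523^4 = 0.255349
  k=3: C(6,3)·0.477^3·0.523^3 = 0.310520
1 − 0.698324 = 0.301676

0.3017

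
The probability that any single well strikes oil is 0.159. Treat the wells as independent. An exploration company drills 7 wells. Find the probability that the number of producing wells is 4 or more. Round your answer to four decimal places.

0.0149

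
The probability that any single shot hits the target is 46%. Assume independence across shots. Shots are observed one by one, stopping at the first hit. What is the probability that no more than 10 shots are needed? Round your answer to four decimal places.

0.9979

Y = number of shots to the first success; geometric, p = 0.46.
P(Y ≤ 10) = 1 − (1−p)^10 = 1 − 0.002108 = 0.997892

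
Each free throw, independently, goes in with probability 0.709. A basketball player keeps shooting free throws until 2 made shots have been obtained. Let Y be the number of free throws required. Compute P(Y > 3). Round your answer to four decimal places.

Needing more than 3 free throws ⇔ fewer than 2 successes in the first 3. With X ~ Binomial(3, 0.709), P(Y > 3) = P(X ≤ 1).
  k=0: C(3,0)·0.709^0·0.291^3 = 0.024642
  k=1: C(3,1)·0.709^1·0.291^2 = 0.180116
P(X ≤ 1) = 0.204759

0.2048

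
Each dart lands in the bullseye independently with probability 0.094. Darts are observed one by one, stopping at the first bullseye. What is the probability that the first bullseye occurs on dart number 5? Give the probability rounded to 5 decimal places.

0.06333

Geometric (trials to first success), p = 0.094.
P(Y = 5) = (1−p)^4 · p = 0.67377 · 0.094 = 0.0633345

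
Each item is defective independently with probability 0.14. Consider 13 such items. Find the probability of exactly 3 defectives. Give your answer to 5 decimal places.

X ~ Binomial(n=13, p=0.14).
P(X=3) = C(13,3) · p^3 · (1−p)^10
= 286 · 0.002744 · 0.2213 = 0.1736739

0.17367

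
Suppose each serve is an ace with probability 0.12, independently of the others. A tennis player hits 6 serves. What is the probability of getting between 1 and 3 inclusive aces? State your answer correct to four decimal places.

0.5331

X ~ Binomial(6, 0.12); P(1 ≤ X ≤ 3) = Σ C(6,k) p^k (1−p)^(6−k) over k:
  k=1: C(6,1)·0.12^1·0.88^5 = 0.379967
  k=2: C(6,2)·0.12^2·0.88^4 = 0.129534
  k=3: C(6,3)·0.12^3·0.88^3 = 0.023552
Total = 0.533053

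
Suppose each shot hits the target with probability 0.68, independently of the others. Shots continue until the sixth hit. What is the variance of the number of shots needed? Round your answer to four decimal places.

Y = total shots until the sixth success; negative binomial with r=6, p=0.68.
Var(Y) = r(1−p)/p² = 6·0.32 / 0.68² = 4.152249

4.1522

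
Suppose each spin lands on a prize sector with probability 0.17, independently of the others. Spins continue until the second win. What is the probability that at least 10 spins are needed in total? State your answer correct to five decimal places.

0.53154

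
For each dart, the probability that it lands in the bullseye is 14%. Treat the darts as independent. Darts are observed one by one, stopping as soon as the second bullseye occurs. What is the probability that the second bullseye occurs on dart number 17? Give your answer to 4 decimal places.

0.0326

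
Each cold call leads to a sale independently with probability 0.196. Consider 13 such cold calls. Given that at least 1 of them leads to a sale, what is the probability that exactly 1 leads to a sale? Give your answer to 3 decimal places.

X ~ Binomial(13, 0.196). Want P(X=1 | X≥1) = P(X=1) / P(X≥1).
P(X=1) = C(13,1)·0.196^1·0.804^12 = 0.18590
P(X≥1) = 1 − 0.05866 = 0.94134
Ratio = 0.18590 / 0.94134 = 0.19748

0.197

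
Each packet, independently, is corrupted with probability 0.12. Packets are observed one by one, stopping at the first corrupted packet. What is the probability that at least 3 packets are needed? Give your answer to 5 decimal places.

0.77440

Y = number of packets to the first success; geometric, p = 0.12.
P(Y > 2) = P(first 2 all fail) = (1−p)^2 = 0.7744000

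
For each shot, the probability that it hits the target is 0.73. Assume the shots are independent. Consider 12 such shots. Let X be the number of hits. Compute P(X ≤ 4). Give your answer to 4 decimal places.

0.0047

X ~ Binomial(12, 0.73); P(X ≤ 4) = Σ C(12,k) p^k (1−p)^(12−k) over k:
  k=0: C(12,0)·0.73^0·0.27^12 = 0.000000
  k=1: C(12,1)·0.73^1·0.27^11 = 0.000005
  k=2: C(12,2)·0.73^2·0.27^10 = 0.000072
  k=3: C(12,3)·0.73^3·0.27^9 = 0.000653
  k=4: C(12,4)·0.73^4·0.27^8 = 0.003970
Total = 0.004700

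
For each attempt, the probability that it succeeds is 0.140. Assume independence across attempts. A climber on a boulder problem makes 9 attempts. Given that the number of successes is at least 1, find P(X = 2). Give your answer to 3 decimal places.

X ~ Binomial(9, 0.14). Want P(X=2 | X≥1) = P(X=2) / P(X≥1).
P(X=2) = C(9,2)·0.14^2·0.86^7 = 0.24550
P(X≥1) = 1 − 0.25733 = 0.74267
Ratio = 0.24550 / 0.74267 = 0.33056

0.331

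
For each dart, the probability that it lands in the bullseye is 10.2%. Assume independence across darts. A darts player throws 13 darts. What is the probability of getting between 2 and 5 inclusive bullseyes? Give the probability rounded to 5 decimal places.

X ~ Binomial(13, 0.102); P(2 ≤ X ≤ 5) = Σ C(13,k) p^k (1−p)^(13−k) over k:
  k=2: C(13,2)·0.102^2·0.898^11 = 0.2485047
  k=3: C(13,3)·0.102^3·0.898^10 = 0.1034975
  k=4: C(13,4)·0.102^4·0.898^9 = 0.0293896
  k=5: C(13,5)·0.102^5·0.898^8 = 0.0060088
Total = 0.3874007

0.38740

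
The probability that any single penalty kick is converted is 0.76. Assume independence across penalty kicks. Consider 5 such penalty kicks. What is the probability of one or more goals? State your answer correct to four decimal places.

0.9992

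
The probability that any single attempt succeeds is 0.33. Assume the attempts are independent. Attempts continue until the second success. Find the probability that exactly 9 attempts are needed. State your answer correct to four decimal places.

0.0528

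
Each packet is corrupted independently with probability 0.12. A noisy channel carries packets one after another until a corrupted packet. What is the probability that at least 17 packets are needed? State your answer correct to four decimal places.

Y = number of packets to the first success; geometric, p = 0.12.
P(Y > 16) = P(first 16 all fail) = (1−p)^16 = 0.129337

0.1293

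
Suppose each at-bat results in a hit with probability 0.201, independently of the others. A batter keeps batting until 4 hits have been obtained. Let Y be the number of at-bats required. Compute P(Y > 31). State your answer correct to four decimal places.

0.1046

Needing more than 31 at-bats ⇔ fewer than 4 successes in the first 31. With X ~ Binomial(31, 0.201), P(Y > 31) = P(X ≤ 3).
  k=0: C(31,0)·0.201^0·0.799^31 = 0.000953
  k=1: C(31,1)·0.201^1·0.799^30 = 0.007430
  k=2: C(31,2)·0.201^2·0.799^29 = 0.028035
  k=3: C(31,3)·0.201^3·0.799^28 = 0.068175
P(X ≤ 3) = 0.104593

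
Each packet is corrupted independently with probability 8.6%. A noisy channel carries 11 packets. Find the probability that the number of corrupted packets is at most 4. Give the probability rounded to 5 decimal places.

X ~ Binomial(11, 0.086); P(X ≤ 4) = Σ C(11,k) p^k (1−p)^(11−k) over k:
  k=0: C(11,0)·0.086^0·0.914^11 = 0.3718846
  k=1: C(11,1)·0.086^1·0.914^10 = 0.3849046
  k=2: C(11,2)·0.086^2·0.914^9 = 0.1810820
  k=3: C(11,3)·0.086^3·0.914^8 = 0.0511151
  k=4: C(11,4)·0.086^4·0.914^7 = 0.0096190
Total = 0.9986053

0.99861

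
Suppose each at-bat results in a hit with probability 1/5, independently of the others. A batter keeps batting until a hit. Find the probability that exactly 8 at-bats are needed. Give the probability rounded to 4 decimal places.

Geometric (trials to first success), p = 0.20.
P(Y = 8) = (1−p)^7 · p = 0.20972 · 0.20 = 0.041943

0.0419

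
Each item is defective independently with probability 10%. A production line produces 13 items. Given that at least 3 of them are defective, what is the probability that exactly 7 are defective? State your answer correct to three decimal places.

0.001

X ~ Binomial(13, 0.10). Want P(X=7 | X≥3) = P(X=7) / P(X≥3).
P(X=7) = C(13,7)·0.10^7·0.90^6 = 0.00009
P(X≥3) = 1 − 0.25419 − 0.36716 − 0.24477 = 0.13388
Ratio = 0.00009 / 0.13388 = 0.00068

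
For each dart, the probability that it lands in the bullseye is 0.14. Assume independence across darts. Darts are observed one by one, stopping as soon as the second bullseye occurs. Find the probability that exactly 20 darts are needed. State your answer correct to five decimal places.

Y = trial on which the second success occurs; negative binomial, r=2, p=0.14.
P(Y=20) = C(19,1) · p^2 · (1−p)^18
= 19 · 0.0196 · 0.066217 = 0.0246594

0.02466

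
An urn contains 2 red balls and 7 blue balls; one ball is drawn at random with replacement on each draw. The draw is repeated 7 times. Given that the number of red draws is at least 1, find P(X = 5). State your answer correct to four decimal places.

0.0083

X ~ Binomial(7, 0.222222). Want P(X=5 | X≥1) = P(X=5) / P(X≥1).
P(X=5) = C(7,5)·0.222222^5·0.777778^2 = 0.006884
P(X≥1) = 1 − 0.172182 = 0.827818
Ratio = 0.006884 / 0.827818 = 0.008316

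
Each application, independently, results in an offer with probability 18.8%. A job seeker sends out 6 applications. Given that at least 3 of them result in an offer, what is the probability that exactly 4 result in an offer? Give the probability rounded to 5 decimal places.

0.14588

X ~ Binomial(6, 0.188). Want P(X=4 | X≥3) = P(X=4) / P(X≥3).
P(X=4) = C(6,4)·0.188^4·0.812^2 = 0.0123548
P(X≥3) = 1 − 0.2866396 − 0.3981890 − 0.2304788 = 0.0846926
Ratio = 0.0123548 / 0.0846926 = 0.1458779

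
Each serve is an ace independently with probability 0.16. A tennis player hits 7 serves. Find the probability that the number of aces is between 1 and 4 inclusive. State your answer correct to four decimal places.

X ~ Binomial(7, 0.16); P(1 ≤ X ≤ 4) = Σ C(7,k) p^k (1−p)^(7−k) over k:
  k=1: C(7,1)·0.16^1·0.84^6 = 0.393454
  k=2: C(7,2)·0.16^2·0.84^5 = 0.224831
  k=3: C(7,3)·0.16^3·0.84^4 = 0.071375
  k=4: C(7,4)·0.16^4·0.84^3 = 0.013595
Total = 0.703255

0.7033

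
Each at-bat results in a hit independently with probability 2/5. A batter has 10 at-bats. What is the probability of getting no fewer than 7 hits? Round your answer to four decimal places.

X ~ Binomial(10, 0.40); P(X ≥ 7) = Σ C(10,k) p^k (1−p)^(10−k) over k:
  k=7: C(10,7)·0.40^7·0.60^3 = 0.042467
  k=8: C(10,8)·0.40^8·0.60^2 = 0.010617
  k=9: C(10,9)·0.40^9·0.60^1 = 0.001573
  k=10: C(10,10)·0.40^10·0.60^0 = 0.000105
Total = 0.054762

0.0548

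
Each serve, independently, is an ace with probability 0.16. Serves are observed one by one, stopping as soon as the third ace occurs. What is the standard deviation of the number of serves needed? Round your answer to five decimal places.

Y = total serves until the third success; negative binomial with r=3, p=0.16.
SD(Y) = √[r(1−p)/p²] = √(98.4375000) = 9.9215674

9.92157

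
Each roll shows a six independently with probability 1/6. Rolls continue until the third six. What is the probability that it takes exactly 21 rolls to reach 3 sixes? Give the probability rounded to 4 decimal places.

0.0330

Y = trial on which the third success occurs; negative binomial, r=3, p=0.166667.
P(Y=21) = C(20,2) · p^3 · (1−p)^18
= 190 · 0.0046296 · 0.037561 = 0.033040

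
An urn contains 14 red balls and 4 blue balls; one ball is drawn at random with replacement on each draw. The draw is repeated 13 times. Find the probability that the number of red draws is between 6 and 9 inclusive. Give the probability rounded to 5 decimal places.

X ~ Binomial(13, 0.777778); P(6 ≤ X ≤ 9) = Σ C(13,k) p^k (1−p)^(13−k) over k:
  k=6: C(13,6)·0.777778^6·0.222222^7 = 0.0101663
  k=7: C(13,7)·0.777778^7·0.222222^6 = 0.0355820
  k=8: C(13,8)·0.777778^8·0.222222^5 = 0.0934029
  k=9: C(13,9)·0.777778^9·0.222222^4 = 0.1816167
Total = 0.3207679

0.32077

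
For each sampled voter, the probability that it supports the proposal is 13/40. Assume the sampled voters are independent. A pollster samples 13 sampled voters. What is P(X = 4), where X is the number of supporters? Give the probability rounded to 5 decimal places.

0.23205

X ~ Binomial(n=13, p=0.325).
P(X=4) = C(13,4) · p^4 · (1−p)^9
= 715 · 0.011157 · 0.029089 = 0.2320457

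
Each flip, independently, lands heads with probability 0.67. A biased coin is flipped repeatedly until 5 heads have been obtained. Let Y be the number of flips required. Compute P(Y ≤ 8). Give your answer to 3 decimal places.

Finishing within 8 flips ⇔ at least 5 successes in the first 8. With X ~ Binomial(8, 0.67), P(Y ≤ 8) = 1 − P(X ≤ 4).
  k=0: C(8,0)·0.67^0·0.33^8 = 0.00014
  k=1: C(8,1)·0.67^1·0.33^7 = 0.00228
  k=2: C(8,2)·0.67^2·0.33^6 = 0.01623
  k=3: C(8,3)·0.67^3·0.33^5 = 0.06591
  k=4: C(8,4)·0.67^4·0.33^4 = 0.16728
1 − 0.25186 = 0.74814

0.748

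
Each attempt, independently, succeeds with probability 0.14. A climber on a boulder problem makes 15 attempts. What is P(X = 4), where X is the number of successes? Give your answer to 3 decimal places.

0.100

X ~ Binomial(n=15, p=0.14).
P(X=4) = C(15,4) · p^4 · (1−p)^11
= 1365 · 0.00038416 · 0.19032 = 0.09980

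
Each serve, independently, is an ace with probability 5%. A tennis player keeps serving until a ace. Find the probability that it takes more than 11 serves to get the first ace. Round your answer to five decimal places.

Y = number of serves to the first success; geometric, p = 0.05.
P(Y > 11) = P(first 11 all fail) = (1−p)^11 = 0.5688001

0.56880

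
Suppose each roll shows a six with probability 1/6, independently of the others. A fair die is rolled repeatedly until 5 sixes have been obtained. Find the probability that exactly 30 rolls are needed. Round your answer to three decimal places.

0.032

Y = trial on which the fifth success occurs; negative binomial, r=5, p=0.166667.
P(Y=30) = C(29,4) · p^5 · (1−p)^25
= 23751 · 0.0001286 · 0.010483 = 0.03202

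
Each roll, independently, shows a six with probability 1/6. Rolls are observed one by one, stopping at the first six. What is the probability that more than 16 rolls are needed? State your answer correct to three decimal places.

0.054

Y = number of rolls to the first success; geometric, p = 0.166667.
P(Y > 16) = P(first 16 all fail) = (1−p)^16 = 0.05409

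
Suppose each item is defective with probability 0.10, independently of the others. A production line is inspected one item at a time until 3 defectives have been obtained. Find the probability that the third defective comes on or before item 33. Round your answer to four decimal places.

Finishing within 33 items ⇔ at least 3 successes in the first 33. With X ~ Binomial(33, 0.10), P(Y ≤ 33) = 1 − P(X ≤ 2).
  k=0: C(33,0)·0.10^0·0.90^33 = 0.030903
  k=1: C(33,1)·0.10^1·0.90^32 = 0.113312
  k=2: C(33,2)·0.10^2·0.90^31 = 0.201443
1 − 0.345658 = 0.654342

0.6543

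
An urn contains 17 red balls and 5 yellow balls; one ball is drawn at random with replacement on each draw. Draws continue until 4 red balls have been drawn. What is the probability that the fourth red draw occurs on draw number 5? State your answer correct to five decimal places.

0.32412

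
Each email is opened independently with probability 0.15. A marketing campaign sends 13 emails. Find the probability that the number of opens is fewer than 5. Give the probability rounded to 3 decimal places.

X ~ Binomial(13, 0.15); P(X ≤ 4) = Σ C(13,k) p^k (1−p)^(13−k) over k:
  k=0: C(13,0)·0.15^0·0.85^13 = 0.12091
  k=1: C(13,1)·0.15^1·0.85^12 = 0.27737
  k=2: C(13,2)·0.15^2·0.85^11 = 0.29369
  k=3: C(13,3)·0.15^3·0.85^10 = 0.19003
  k=4: C(13,4)·0.15^4·0.85^9 = 0.08384
Total = 0.96584

0.966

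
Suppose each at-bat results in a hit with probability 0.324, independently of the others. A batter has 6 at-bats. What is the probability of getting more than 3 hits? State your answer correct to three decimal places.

0.091

X ~ Binomial(6, 0.324); P(X ≥ 4) = Σ C(6,k) p^k (1−p)^(6−k) over k:
  k=4: C(6,4)·0.324^4·0.676^2 = 0.07554
  k=5: C(6,5)·0.324^5·0.676^1 = 0.01448
  k=6: C(6,6)·0.324^6·0.676^0 = 0.00116
Total = 0.09118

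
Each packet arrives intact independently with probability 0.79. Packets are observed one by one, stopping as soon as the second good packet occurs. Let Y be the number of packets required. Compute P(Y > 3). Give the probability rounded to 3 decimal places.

Needing more than 3 packets ⇔ fewer than 2 successes in the first 3. With X ~ Binomial(3, 0.79), P(Y > 3) = P(X ≤ 1).
  k=0: C(3,0)·0.79^0·0.21^3 = 0.00926
  k=1: C(3,1)·0.79^1·0.21^2 = 0.10452
P(X ≤ 1) = 0.11378

0.114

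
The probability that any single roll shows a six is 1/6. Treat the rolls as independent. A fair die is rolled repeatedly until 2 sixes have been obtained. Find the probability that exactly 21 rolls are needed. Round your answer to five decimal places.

0.01739

Y = trial on which the second success occurs; negative binomial, r=2, p=0.166667.
P(Y=21) = C(20,1) · p^2 · (1−p)^19
= 20 · 0.027778 · 0.031301 = 0.0173894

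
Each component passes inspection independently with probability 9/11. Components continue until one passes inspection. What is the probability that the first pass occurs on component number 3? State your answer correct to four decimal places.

0.0270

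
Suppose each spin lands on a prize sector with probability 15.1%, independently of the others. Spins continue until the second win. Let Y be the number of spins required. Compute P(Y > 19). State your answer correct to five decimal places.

Needing more than 19 spins ⇔ fewer than 2 successes in the first 19. With X ~ Binomial(19, 0.151), P(Y > 19) = P(X ≤ 1).
  k=0: C(19,0)·0.151^0·0.849^19 = 0.0445909
  k=1: C(19,1)·0.151^1·0.849^18 = 0.1506846
P(X ≤ 1) = 0.1952755

0.19528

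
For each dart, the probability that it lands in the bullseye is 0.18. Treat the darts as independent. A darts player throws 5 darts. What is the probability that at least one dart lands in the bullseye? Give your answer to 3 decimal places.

P(at least one) = 1 − P(none) = 1 − (1 − 0.18)^5
= 1 − 0.37074 = 0.62926

0.629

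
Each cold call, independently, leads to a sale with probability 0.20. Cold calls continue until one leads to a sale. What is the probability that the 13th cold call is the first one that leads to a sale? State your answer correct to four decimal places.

Geometric (trials to first success), p = 0.20.
P(Y = 13) = (1−p)^12 · p = 0.068719 · 0.20 = 0.013744

0.0137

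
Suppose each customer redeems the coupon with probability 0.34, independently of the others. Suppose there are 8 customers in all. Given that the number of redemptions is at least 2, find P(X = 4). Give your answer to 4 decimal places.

0.2176

X ~ Binomial(8, 0.34). Want P(X=4 | X≥2) = P(X=4) / P(X≥2).
P(X=4) = C(8,4)·0.34^4·0.66^4 = 0.177496
P(X≥2) = 1 − 0.036004 − 0.148380 = 0.815616
Ratio = 0.177496 / 0.815616 = 0.217623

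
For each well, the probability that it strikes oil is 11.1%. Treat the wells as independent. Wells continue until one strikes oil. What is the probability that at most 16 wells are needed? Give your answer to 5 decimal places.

Y = number of wells to the first success; geometric, p = 0.111.
P(Y ≤ 16) = 1 − (1−p)^16 = 1 − 0.1522047 = 0.8477953

0.84780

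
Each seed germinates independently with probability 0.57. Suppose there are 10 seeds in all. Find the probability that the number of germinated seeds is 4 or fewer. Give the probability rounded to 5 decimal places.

0.22071

X ~ Binomial(10, 0.57); P(X ≤ 4) = Σ C(10,k) p^k (1−p)^(10−k) over k:
  k=0: C(10,0)·0.57^0·0.43^10 = 0.0002161
  k=1: C(10,1)·0.57^1·0.43^9 = 0.0028648
  k=2: C(10,2)·0.57^2·0.43^8 = 0.0170887
  k=3: C(10,3)·0.57^3·0.43^7 = 0.0604067
  k=4: C(10,4)·0.57^4·0.43^6 = 0.1401295
Total = 0.2207058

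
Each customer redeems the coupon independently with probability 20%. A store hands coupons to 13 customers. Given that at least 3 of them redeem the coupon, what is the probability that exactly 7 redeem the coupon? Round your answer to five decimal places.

X ~ Binomial(13, 0.20). Want P(X=7 | X≥3) = P(X=7) / P(X≥3).
P(X=7) = C(13,7)·0.20^7·0.80^6 = 0.0057579
P(X≥3) = 1 − 0.0549756 − 0.1786706 − 0.2680060 = 0.4983478
Ratio = 0.0057579 / 0.4983478 = 0.0115541

0.01155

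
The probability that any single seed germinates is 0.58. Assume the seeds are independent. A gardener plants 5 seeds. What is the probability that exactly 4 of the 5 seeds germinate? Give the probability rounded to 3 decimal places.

0.238

X ~ Binomial(n=5, p=0.58).
P(X=4) = C(5,4) · p^4 · (1−p)^1
= 5 · 0.11316 · 0.42 = 0.23765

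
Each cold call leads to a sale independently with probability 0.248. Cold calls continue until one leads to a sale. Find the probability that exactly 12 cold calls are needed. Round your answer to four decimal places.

Geometric (trials to first success), p = 0.248.
P(Y = 12) = (1−p)^11 · p = 0.043491 · 0.248 = 0.010786

0.0108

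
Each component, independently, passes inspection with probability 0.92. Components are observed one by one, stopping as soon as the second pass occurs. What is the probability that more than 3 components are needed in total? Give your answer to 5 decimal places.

0.01818

Needing more than 3 components ⇔ fewer than 2 successes in the first 3. With X ~ Binomial(3, 0.92), P(Y > 3) = P(X ≤ 1).
  k=0: C(3,0)·0.92^0·0.08^3 = 0.0005120
  k=1: C(3,1)·0.92^1·0.08^2 = 0.0176640
P(X ≤ 1) = 0.0181760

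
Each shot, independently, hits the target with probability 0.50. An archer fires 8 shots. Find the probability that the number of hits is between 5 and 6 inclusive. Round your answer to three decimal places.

X ~ Binomial(8, 0.50); P(5 ≤ X ≤ 6) = Σ C(8,k) p^k (1−p)^(8−k) over k:
  k=5: C(8,5)·0.50^5·0.50^3 = 0.21875
  k=6: C(8,6)·0.50^6·0.50^2 = 0.10938
Total = 0.32812

0.328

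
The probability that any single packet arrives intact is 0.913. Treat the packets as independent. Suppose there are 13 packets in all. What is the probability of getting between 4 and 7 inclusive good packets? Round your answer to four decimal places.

0.0004

X ~ Binomial(13, 0.913); P(4 ≤ X ≤ 7) = Σ C(13,k) p^k (1−p)^(13−k) over k:
  k=4: C(13,4)·0.913^4·0.087^9 = 0.000000
  k=5: C(13,5)·0.913^5·0.087^8 = 0.000003
  k=6: C(13,6)·0.913^6·0.087^7 = 0.000037
  k=7: C(13,7)·0.913^7·0.087^6 = 0.000393
Total = 0.000434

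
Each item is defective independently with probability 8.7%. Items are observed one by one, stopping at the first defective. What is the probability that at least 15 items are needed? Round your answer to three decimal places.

Y = number of items to the first success; geometric, p = 0.087.
P(Y > 14) = P(first 14 all fail) = (1−p)^14 = 0.27963

0.280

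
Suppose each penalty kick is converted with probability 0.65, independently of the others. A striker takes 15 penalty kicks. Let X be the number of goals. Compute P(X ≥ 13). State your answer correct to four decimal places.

X ~ Binomial(15, 0.65); P(X ≥ 13) = Σ C(15,k) p^k (1−p)^(15−k) over k:
  k=13: C(15,13)·0.65^13·0.35^2 = 0.047555
  k=14: C(15,14)·0.65^14·0.35^1 = 0.012617
  k=15: C(15,15)·0.65^15·0.35^0 = 0.001562
Total = 0.061734

0.0617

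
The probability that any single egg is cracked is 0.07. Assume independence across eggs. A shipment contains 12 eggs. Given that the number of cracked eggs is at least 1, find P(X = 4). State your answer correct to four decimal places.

X ~ Binomial(12, 0.07). Want P(X=4 | X≥1) = P(X=4) / P(X≥1).
P(X=4) = C(12,4)·0.07^4·0.93^8 = 0.006651
P(X≥1) = 1 − 0.418596 = 0.581404
Ratio = 0.006651 / 0.581404 = 0.011439

0.0114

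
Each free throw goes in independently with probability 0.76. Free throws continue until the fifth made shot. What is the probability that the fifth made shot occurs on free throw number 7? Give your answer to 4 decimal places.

Y = trial on which the fifth success occurs; negative binomial, r=5, p=0.76.
P(Y=7) = C(6,4) · p^5 · (1−p)^2
= 15 · 0.25355 · 0.0576 = 0.219069

0.2191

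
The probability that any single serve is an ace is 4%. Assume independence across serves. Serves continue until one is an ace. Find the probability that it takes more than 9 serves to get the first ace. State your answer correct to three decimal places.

0.693

Y = number of serves to the first success; geometric, p = 0.04.
P(Y > 9) = P(first 9 all fail) = (1−p)^9 = 0.69253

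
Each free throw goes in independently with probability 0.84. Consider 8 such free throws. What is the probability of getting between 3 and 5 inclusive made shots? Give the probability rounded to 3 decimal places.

X ~ Binomial(8, 0.84); P(3 ≤ X ≤ 5) = Σ C(8,k) p^k (1−p)^(8−k) over k:
  k=3: C(8,3)·0.84^3·0.16^5 = 0.00348
  k=4: C(8,4)·0.84^4·0.16^4 = 0.02284
  k=5: C(8,5)·0.84^5·0.16^3 = 0.09593
Total = 0.12225

0.122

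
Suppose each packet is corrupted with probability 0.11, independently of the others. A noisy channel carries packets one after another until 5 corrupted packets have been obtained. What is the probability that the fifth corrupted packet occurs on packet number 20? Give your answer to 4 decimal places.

Y = trial on which the fifth success occurs; negative binomial, r=5, p=0.11.
P(Y=20) = C(19,4) · p^5 · (1−p)^15
= 3876 · 1.6105e-05 · 0.17412 = 0.010869

0.0109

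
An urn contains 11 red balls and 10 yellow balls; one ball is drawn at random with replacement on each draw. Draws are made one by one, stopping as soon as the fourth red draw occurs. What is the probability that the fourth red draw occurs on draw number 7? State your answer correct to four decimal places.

0.1626

Y = trial on which the fourth success occurs; negative binomial, r=4, p=0.523810.
P(Y=7) = C(6,3) · p^4 · (1−p)^3
= 20 · 0.075282 · 0.10798 = 0.162579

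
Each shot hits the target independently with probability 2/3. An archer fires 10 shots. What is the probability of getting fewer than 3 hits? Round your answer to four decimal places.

X ~ Binomial(10, 0.666667); P(X ≤ 2) = Σ C(10,k) p^k (1−p)^(10−k) over k:
  k=0: C(10,0)·0.666667^0·0.333333^10 = 0.000017
  k=1: C(10,1)·0.666667^1·0.333333^9 = 0.000339
  k=2: C(10,2)·0.666667^2·0.333333^8 = 0.003048
Total = 0.003404

0.0034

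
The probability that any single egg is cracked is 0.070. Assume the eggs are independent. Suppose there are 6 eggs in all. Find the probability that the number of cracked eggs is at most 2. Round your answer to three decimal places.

0.994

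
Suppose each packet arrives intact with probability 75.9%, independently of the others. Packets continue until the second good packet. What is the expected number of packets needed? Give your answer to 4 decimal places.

2.6350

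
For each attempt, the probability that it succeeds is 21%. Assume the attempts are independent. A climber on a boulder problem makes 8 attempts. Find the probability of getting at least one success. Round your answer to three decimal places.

0.848

P(at least one) = 1 − P(none) = 1 − (1 − 0.21)^8
= 1 − 0.15171 = 0.84829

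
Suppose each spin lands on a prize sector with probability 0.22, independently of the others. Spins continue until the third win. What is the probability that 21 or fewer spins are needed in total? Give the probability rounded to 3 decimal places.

0.872

Finishing within 21 spins ⇔ at least 3 successes in the first 21. With X ~ Binomial(21, 0.22), P(Y ≤ 21) = 1 − P(X ≤ 2).
  k=0: C(21,0)·0.22^0·0.78^21 = 0.00542
  k=1: C(21,1)·0.22^1·0.78^20 = 0.03210
  k=2: C(21,2)·0.22^2·0.78^19 = 0.09054
1 − 0.12807 = 0.87193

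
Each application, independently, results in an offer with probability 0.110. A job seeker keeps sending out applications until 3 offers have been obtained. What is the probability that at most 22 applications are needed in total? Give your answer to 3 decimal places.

Finishing within 22 applications ⇔ at least 3 successes in the first 22. With X ~ Binomial(22, 0.11), P(Y ≤ 22) = 1 − P(X ≤ 2).
  k=0: C(22,0)·0.11^0·0.89^22 = 0.07702
  k=1: C(22,1)·0.11^1·0.89^21 = 0.20941
  k=2: C(22,2)·0.11^2·0.89^20 = 0.27177
1 − 0.55820 = 0.44180

0.442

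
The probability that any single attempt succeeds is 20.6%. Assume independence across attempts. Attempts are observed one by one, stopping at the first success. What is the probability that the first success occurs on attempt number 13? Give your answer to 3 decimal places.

Geometric (trials to first success), p = 0.206.
P(Y = 13) = (1−p)^12 · p = 0.062784 · 0.206 = 0.01293

0.013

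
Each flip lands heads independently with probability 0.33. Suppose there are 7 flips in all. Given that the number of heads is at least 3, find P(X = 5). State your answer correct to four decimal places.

X ~ Binomial(7, 0.33). Want P(X=5 | X≥3) = P(X=5) / P(X≥3).
P(X=5) = C(7,5)·0.33^5·0.67^2 = 0.036893
P(X≥3) = 1 − 0.060607 − 0.208959 − 0.308760 = 0.421674
Ratio = 0.036893 / 0.421674 = 0.087491

0.0875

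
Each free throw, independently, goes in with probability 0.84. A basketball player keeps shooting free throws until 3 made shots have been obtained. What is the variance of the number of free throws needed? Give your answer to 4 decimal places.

0.6803

Y = total free throws until the third success; negative binomial with r=3, p=0.84.
Var(Y) = r(1−p)/p² = 3·0.16 / 0.84² = 0.680272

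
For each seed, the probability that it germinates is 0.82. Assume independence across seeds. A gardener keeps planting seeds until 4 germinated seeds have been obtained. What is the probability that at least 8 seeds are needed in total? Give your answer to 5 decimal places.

Needing more than 7 seeds ⇔ fewer than 4 successes in the first 7. With X ~ Binomial(7, 0.82), P(Y > 7) = P(X ≤ 3).
  k=0: C(7,0)·0.82^0·0.18^7 = 0.0000061
  k=1: C(7,1)·0.82^1·0.18^6 = 0.0001952
  k=2: C(7,2)·0.82^2·0.18^5 = 0.0026681
  k=3: C(7,3)·0.82^3·0.18^4 = 0.0202581
P(X ≤ 3) = 0.0231276

0.02313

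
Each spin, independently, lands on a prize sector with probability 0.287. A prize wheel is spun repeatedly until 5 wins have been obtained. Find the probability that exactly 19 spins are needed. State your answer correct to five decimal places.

0.05229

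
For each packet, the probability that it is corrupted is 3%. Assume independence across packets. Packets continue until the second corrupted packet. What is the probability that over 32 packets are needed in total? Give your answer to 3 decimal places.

Needing more than 32 packets ⇔ fewer than 2 successes in the first 32. With X ~ Binomial(32, 0.03), P(Y > 32) = P(X ≤ 1).
  k=0: C(32,0)·0.03^0·0.97^32 = 0.37731
  k=1: C(32,1)·0.03^1·0.97^31 = 0.37342
P(X ≤ 1) = 0.75073

0.751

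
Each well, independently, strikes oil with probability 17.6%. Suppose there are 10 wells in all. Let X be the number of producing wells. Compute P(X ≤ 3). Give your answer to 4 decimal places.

X ~ Binomial(10, 0.176); P(X ≤ 3) = Σ C(10,k) p^k (1−p)^(10−k) over k:
  k=0: C(10,0)·0.176^0·0.824^10 = 0.144302
  k=1: C(10,1)·0.176^1·0.824^9 = 0.308218
  k=2: C(10,2)·0.176^2·0.824^8 = 0.296248
  k=3: C(10,3)·0.176^3·0.824^7 = 0.168737
Total = 0.917504

0.9175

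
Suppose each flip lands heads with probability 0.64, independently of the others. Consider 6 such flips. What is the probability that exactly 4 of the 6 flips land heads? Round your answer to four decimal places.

0.3261

X ~ Binomial(n=6, p=0.64).
P(X=4) = C(6,4) · p^4 · (1−p)^2
= 15 · 0.16777 · 0.1296 = 0.326149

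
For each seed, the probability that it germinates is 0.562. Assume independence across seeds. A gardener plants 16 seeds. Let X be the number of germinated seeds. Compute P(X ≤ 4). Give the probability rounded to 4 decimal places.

0.0116

X ~ Binomial(16, 0.562); P(X ≤ 4) = Σ C(16,k) p^k (1−p)^(16−k) over k:
  k=0: C(16,0)·0.562^0·0.438^16 = 0.000002
  k=1: C(16,1)·0.562^1·0.438^15 = 0.000038
  k=2: C(16,2)·0.562^2·0.438^14 = 0.000362
  k=3: C(16,3)·0.562^3·0.438^13 = 0.002171
  k=4: C(16,4)·0.562^4·0.438^12 = 0.009051
Total = 0.011624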